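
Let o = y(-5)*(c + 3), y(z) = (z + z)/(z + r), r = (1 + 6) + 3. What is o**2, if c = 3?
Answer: 144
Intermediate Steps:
r = 10 (r = 7 + 3 = 10)
y(z) = 2*z/(10 + z) (y(z) = (z + z)/(z + 10) = (2*z)/(10 + z) = 2*z/(10 + z))
o = -12 (o = (2*(-5)/(10 - 5))*(3 + 3) = (2*(-5)/5)*6 = (2*(-5)*(1/5))*6 = -2*6 = -12)
o**2 = (-12)**2 = 144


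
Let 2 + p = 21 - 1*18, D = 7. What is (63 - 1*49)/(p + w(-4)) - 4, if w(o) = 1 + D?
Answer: -22/9 ≈ -2.4444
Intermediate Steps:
p = 1 (p = -2 + (21 - 1*18) = -2 + (21 - 18) = -2 + 3 = 1)
w(o) = 8 (w(o) = 1 + 7 = 8)
(63 - 1*49)/(p + w(-4)) - 4 = (63 - 1*49)/(1 + 8) - 4 = (63 - 49)/9 - 4 = 14*(⅑) - 4 = 14/9 - 4 = -22/9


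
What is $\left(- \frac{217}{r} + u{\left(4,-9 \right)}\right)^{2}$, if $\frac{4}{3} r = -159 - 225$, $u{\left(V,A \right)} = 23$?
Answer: $\frac{46799281}{82944} \approx 564.23$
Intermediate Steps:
$r = -288$ ($r = \frac{3 \left(-159 - 225\right)}{4} = \frac{3}{4} \left(-384\right) = -288$)
$\left(- \frac{217}{r} + u{\left(4,-9 \right)}\right)^{2} = \left(- \frac{217}{-288} + 23\right)^{2} = \left(- \frac{217 \left(-1\right)}{288} + 23\right)^{2} = \left(\left(-1\right) \left(- \frac{217}{288}\right) + 23\right)^{2} = \left(\frac{217}{288} + 23\right)^{2} = \left(\frac{6841}{288}\right)^{2} = \frac{46799281}{82944}$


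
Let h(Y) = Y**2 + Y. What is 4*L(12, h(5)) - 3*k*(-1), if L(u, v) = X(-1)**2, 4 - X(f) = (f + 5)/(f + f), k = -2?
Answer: 138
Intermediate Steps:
X(f) = 4 - (5 + f)/(2*f) (X(f) = 4 - (f + 5)/(f + f) = 4 - (5 + f)/(2*f))
h(Y) = Y + Y**2
L(u, v) = 36 (L(u, v) = ((1/2)*(-5 + 7*(-1))/(-1))**2 = ((1/2)*(-1)*(-5 - 7))**2 = ((1/2)*(-1)*(-12))**2 = 6**2 = 36)
4*L(12, h(5)) - 3*k*(-1) = 4*36 - 3*(-2)*(-1) = 144 + 6*(-1) = 144 - 6 = 138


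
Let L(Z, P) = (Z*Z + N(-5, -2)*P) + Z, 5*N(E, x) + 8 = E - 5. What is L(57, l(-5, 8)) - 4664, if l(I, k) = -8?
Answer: -6646/5 ≈ -1329.2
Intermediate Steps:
N(E, x) = -13/5 + E/5 (N(E, x) = -8/5 + (E - 5)/5 = -8/5 + (-5 + E)/5 = -8/5 + (-1 + E/5) = -13/5 + E/5)
L(Z, P) = Z + Z**2 - 18*P/5 (L(Z, P) = (Z*Z + (-13/5 + (1/5)*(-5))*P) + Z = (Z**2 + (-13/5 - 1)*P) + Z = (Z**2 - 18*P/5) + Z = Z + Z**2 - 18*P/5)
L(57, l(-5, 8)) - 4664 = (57 + 57**2 - 18/5*(-8)) - 4664 = (57 + 3249 + 144/5) - 4664 = 16674/5 - 4664 = -6646/5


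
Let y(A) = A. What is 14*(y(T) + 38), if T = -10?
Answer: 392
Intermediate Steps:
14*(y(T) + 38) = 14*(-10 + 38) = 14*28 = 392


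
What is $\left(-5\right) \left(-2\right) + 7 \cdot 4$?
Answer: $38$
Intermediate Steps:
$\left(-5\right) \left(-2\right) + 7 \cdot 4 = 10 + 28 = 38$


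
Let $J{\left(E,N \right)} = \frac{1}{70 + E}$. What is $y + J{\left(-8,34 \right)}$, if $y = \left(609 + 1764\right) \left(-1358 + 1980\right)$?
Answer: $\frac{91512373}{62} \approx 1.476 \cdot 10^{6}$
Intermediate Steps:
$y = 1476006$ ($y = 2373 \cdot 622 = 1476006$)
$y + J{\left(-8,34 \right)} = 1476006 + \frac{1}{70 - 8} = 1476006 + \frac{1}{62} = \frac{91512373}{62}$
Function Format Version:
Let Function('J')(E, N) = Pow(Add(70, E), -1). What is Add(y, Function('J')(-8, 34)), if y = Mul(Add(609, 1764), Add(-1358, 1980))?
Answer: Rational(91512373, 62) ≈ 1.4760e+6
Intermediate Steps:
y = 1476006 (y = Mul(2373, 622) = 1476006)
Add(y, Function('J')(-8, 34)) = Add(1476006, Pow(Add(70, -8), -1)) = Add(1476006, Pow(62, -1)) = Add(1476006, Rational(1, 62)) = Rational(91512373, 62)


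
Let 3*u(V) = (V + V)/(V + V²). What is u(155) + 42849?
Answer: 10026667/234 ≈ 42849.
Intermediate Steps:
u(V) = 2*V/(3*(V + V²)) (u(V) = ((V + V)/(V + V²))/3 = ((2*V)/(V + V²))/3 = (2*V/(V + V²))/3 = 2*V/(3*(V + V²)))
u(155) + 42849 = 2/(3*(1 + 155)) + 42849 = (⅔)/156 + 42849 = (⅔)*(1/156) + 42849 = 1/234 + 42849 = 10026667/234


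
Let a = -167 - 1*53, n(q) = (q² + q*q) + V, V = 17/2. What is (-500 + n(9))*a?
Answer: 72490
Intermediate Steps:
V = 17/2 (V = 17*(½) = 17/2 ≈ 8.5000)
n(q) = 17/2 + 2*q² (n(q) = (q² + q*q) + 17/2 = (q² + q²) + 17/2 = 2*q² + 17/2 = 17/2 + 2*q²)
a = -220 (a = -167 - 53 = -220)
(-500 + n(9))*a = (-500 + (17/2 + 2*9²))*(-220) = (-500 + (17/2 + 2*81))*(-220) = (-500 + (17/2 + 162))*(-220) = (-500 + 341/2)*(-220) = -659/2*(-220) = 72490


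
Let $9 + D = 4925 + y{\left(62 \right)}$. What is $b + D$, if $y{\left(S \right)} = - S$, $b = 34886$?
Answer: $39740$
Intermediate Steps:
$D = 4854$ ($D = -9 + \left(4925 - 62\right) = -9 + 4863 = 4854$)
$b + D = 34886 + 4854 = 39740$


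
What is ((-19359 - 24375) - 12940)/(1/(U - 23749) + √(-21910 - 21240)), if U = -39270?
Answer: 3571538806/171365666677151 + 1125374020076570*I*√1726/171365666677151 ≈ 2.0842e-5 + 272.83*I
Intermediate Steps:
((-19359 - 24375) - 12940)/(1/(U - 23749) + √(-21910 - 21240)) = ((-19359 - 24375) - 12940)/(1/(-39270 - 23749) + √(-21910 - 21240)) = (-43734 - 12940)/(1/(-63019) + √(-43150)) = -56674/(-1/63019 + 5*I*√1726)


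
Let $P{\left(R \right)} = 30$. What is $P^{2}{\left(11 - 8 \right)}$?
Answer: $900$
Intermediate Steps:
$P^{2}{\left(11 - 8 \right)} = 30^{2} = 900$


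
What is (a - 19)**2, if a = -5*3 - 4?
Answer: 1444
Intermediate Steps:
a = -19 (a = -15 - 4 = -19)
(a - 19)**2 = (-19 - 19)**2 = (-38)**2 = 1444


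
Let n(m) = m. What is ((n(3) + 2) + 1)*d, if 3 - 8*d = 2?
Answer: ¾ ≈ 0.75000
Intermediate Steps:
d = ⅛ (d = 3/8 - ⅛*2 = 3/8 - ¼ = ⅛ ≈ 0.12500)
((n(3) + 2) + 1)*d = ((3 + 2) + 1)*(⅛) = (5 + 1)*(⅛) = 6*(⅛) = ¾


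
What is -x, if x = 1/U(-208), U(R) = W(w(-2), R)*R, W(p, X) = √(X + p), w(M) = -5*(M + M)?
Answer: -I*√47/19552 ≈ -0.00035064*I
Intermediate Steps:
w(M) = -10*M
U(R) = R*√(20 + R) (U(R) = √(R - 10*(-2))*R = √(R + 20)*R = √(20 + R)*R = R*√(20 + R))
x = I*√47/19552 (x = 1/(-208*√(20 - 208)) = 1/(-416*I*√47) = I*√47/19552 ≈ 0.00035064*I)
-x = -I*√47/19552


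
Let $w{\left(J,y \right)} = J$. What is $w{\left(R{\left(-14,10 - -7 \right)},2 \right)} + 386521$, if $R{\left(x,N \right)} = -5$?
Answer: $386516$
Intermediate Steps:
$w{\left(R{\left(-14,10 - -7 \right)},2 \right)} + 386521 = -5 + 386521 = 386516$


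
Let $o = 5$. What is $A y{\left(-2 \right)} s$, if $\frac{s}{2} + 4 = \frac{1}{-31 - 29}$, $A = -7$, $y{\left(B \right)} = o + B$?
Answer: $\frac{1687}{10} \approx 168.7$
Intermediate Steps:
$y{\left(B \right)} = 5 + B$
$s = - \frac{241}{30}$ ($s = -8 + \frac{2}{-31 - 29} = -8 + \frac{2}{-60} = -8 + 2 \left(- \frac{1}{60}\right) = -8 - \frac{1}{30} = - \frac{241}{30} \approx -8.0333$)
$A y{\left(-2 \right)} s = - 7 \left(5 - 2\right) \left(- \frac{241}{30}\right) = \left(-7\right) 3 \left(- \frac{241}{30}\right) = \left(-21\right) \left(- \frac{241}{30}\right) = \frac{1687}{10}$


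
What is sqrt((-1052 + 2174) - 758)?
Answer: 2*sqrt(91) ≈ 19.079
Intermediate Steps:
sqrt((-1052 + 2174) - 758) = sqrt(1122 - 758) = sqrt(364) = 2*sqrt(91)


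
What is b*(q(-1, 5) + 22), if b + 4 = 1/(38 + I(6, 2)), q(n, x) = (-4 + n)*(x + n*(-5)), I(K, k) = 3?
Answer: 4564/41 ≈ 111.32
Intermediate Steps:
q(n, x) = (-4 + n)*(x - 5*n)
b = -163/41 (b = -4 + 1/(38 + 3) = -4 + 1/41 = -163/41 ≈ -3.9756)
b*(q(-1, 5) + 22) = -163*((-5*(-1)² - 4*5 + 20*(-1) - 1*5) + 22)/41 = -163*((-5*1 - 20 - 20 - 5) + 22)/41 = -163*((-5 - 20 - 20 - 5) + 22)/41 = -163*(-50 + 22)/41 = -163/41*(-28) = 4564/41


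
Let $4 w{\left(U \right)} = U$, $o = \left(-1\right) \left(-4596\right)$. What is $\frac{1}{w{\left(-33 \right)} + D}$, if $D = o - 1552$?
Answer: $\frac{4}{12143} \approx 0.00032941$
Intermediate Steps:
$o = 4596$
$w{\left(U \right)} = \frac{U}{4}$
$D = 3044$ ($D = 4596 - 1552 = 3044$)
$\frac{1}{w{\left(-33 \right)} + D} = \frac{1}{\frac{1}{4} \left(-33\right) + 3044} = \frac{1}{- \frac{33}{4} + 3044} = \frac{1}{\frac{12143}{4}} = \frac{4}{12143}$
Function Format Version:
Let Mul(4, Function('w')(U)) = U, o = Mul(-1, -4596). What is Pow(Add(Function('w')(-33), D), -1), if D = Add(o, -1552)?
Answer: Rational(4, 12143) ≈ 0.00032941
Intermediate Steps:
o = 4596
Function('w')(U) = Mul(Rational(1, 4), U)
D = 3044 (D = Add(4596, -1552) = 3044)
Pow(Add(Function('w')(-33), D), -1) = Pow(Add(Mul(Rational(1, 4), -33), 3044), -1) = Pow(Add(Rational(-33, 4), 3044), -1) = Pow(Rational(12143, 4), -1) = Rational(4, 12143)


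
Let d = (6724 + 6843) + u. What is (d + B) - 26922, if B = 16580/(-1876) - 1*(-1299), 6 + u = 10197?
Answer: -878830/469 ≈ -1873.8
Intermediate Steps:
u = 10191 (u = -6 + 10197 = 10191)
B = 605086/469 (B = 16580*(-1/1876) + 1299 = -4145/469 + 1299 = 605086/469 ≈ 1290.2)
d = 23758 (d = (6724 + 6843) + 10191 = 13567 + 10191 = 23758)
(d + B) - 26922 = (23758 + 605086/469) - 26922 = 11747588/469 - 26922 = -878830/469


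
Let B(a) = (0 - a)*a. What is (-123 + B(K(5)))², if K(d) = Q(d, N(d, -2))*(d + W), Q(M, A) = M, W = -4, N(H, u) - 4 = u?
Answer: 21904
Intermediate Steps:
N(H, u) = 4 + u
K(d) = d*(-4 + d) (K(d) = d*(d - 4) = d*(-4 + d))
B(a) = -a² (B(a) = (-a)*a = -a²)
(-123 + B(K(5)))² = (-123 - (5*(-4 + 5))²)² = (-123 - (5*1)²)² = (-123 - 1*5²)² = (-123 - 1*25)² = (-123 - 25)² = (-148)² = 21904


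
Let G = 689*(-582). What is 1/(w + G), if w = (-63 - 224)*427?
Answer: -1/523547 ≈ -1.9100e-6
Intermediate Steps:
w = -122549 (w = -287*427 = -122549)
G = -400998
1/(w + G) = 1/(-122549 - 400998) = 1/(-523547) = -1/523547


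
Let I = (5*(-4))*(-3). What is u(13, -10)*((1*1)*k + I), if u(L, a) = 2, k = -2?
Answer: 116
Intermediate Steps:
I = 60 (I = -20*(-3) = 60)
u(13, -10)*((1*1)*k + I) = 2*((1*1)*(-2) + 60) = 2*(1*(-2) + 60) = 2*(-2 + 60) = 2*58 = 116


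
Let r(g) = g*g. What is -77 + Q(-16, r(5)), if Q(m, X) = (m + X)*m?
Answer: -221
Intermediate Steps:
r(g) = g²
Q(m, X) = m*(X + m) (Q(m, X) = (X + m)*m = m*(X + m))
-77 + Q(-16, r(5)) = -77 - 16*(5² - 16) = -77 - 16*(25 - 16) = -77 - 16*9 = -77 - 144 = -221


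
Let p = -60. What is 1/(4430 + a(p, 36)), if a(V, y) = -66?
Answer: 1/4364 ≈ 0.00022915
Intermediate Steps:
1/(4430 + a(p, 36)) = 1/(4430 - 66) = 1/4364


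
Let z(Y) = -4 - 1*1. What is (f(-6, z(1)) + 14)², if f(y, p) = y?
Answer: 64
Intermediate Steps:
z(Y) = -5 (z(Y) = -4 - 1 = -5)
(f(-6, z(1)) + 14)² = (-6 + 14)² = 8² = 64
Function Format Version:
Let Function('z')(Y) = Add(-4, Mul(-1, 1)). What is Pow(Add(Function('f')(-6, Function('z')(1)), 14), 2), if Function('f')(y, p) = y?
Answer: 64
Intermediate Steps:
Function('z')(Y) = -5 (Function('z')(Y) = Add(-4, -1) = -5)
Pow(Add(Function('f')(-6, Function('z')(1)), 14), 2) = Pow(Add(-6, 14), 2) = Pow(8, 2) = 64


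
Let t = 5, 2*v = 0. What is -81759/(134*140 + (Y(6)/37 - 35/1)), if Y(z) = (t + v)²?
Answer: -1008361/230950 ≈ -4.3661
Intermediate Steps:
v = 0 (v = (½)*0 = 0)
Y(z) = 25 (Y(z) = (5 + 0)² = 5² = 25)
-81759/(134*140 + (Y(6)/37 - 35/1)) = -81759/(134*140 + (25/37 - 35/1)) = -81759/(18760 + (25*(1/37) - 35*1)) = -81759/(18760 + (25/37 - 35)) = -81759/(18760 - 1270/37) = -81759/692850/37 = -81759*37/692850 = -1008361/230950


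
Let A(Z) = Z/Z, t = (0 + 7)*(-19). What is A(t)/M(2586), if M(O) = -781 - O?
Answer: -1/3367 ≈ -0.00029700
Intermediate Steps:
t = -133 (t = 7*(-19) = -133)
A(Z) = 1
A(t)/M(2586) = 1/(-781 - 1*2586) = 1/(-781 - 2586) = 1/(-3367) = 1*(-1/3367) = -1/3367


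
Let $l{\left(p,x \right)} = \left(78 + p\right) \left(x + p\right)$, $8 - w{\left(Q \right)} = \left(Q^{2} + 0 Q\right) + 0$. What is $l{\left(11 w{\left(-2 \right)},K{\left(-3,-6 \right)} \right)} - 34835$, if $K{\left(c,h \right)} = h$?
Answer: $-30199$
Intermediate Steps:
$w{\left(Q \right)} = 8 - Q^{2}$ ($w{\left(Q \right)} = 8 - \left(\left(Q^{2} + 0 Q\right) + 0\right) = 8 - \left(\left(Q^{2} + 0\right) + 0\right) = 8 - \left(Q^{2} + 0\right) = 8 - Q^{2}$)
$l{\left(p,x \right)} = \left(78 + p\right) \left(p + x\right)$
$l{\left(11 w{\left(-2 \right)},K{\left(-3,-6 \right)} \right)} - 34835 = \left(\left(11 \left(8 - \left(-2\right)^{2}\right)\right)^{2} + 78 \cdot 11 \left(8 - \left(-2\right)^{2}\right) + 78 \left(-6\right) + 11 \left(8 - \left(-2\right)^{2}\right) \left(-6\right)\right) - 34835 = \left(\left(11 \left(8 - 4\right)\right)^{2} + 78 \cdot 11 \left(8 - 4\right) - 468 + 11 \left(8 - 4\right) \left(-6\right)\right) - 34835 = \left(\left(11 \cdot 4\right)^{2} + 78 \cdot 11 \cdot 4 - 468 + 11 \cdot 4 \left(-6\right)\right) - 34835 = \left(44^{2} + 78 \cdot 44 - 468 + 44 \left(-6\right)\right) - 34835 = \left(1936 + 3432 - 468 - 264\right) - 34835 = 4636 - 34835 = -30199$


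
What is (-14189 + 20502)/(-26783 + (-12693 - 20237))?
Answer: -6313/59713 ≈ -0.10572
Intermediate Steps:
(-14189 + 20502)/(-26783 + (-12693 - 20237)) = 6313/(-26783 - 32930) = 6313/(-59713) = 6313*(-1/59713) = -6313/59713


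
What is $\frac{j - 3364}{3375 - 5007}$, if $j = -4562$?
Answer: $\frac{1321}{272} \approx 4.8566$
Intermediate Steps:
$\frac{j - 3364}{3375 - 5007} = \frac{-4562 - 3364}{3375 - 5007} = - \frac{7926}{-1632} = \left(-7926\right) \left(- \frac{1}{1632}\right) = \frac{1321}{272}$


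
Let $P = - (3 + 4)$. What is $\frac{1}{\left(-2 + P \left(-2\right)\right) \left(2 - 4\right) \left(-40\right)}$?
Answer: $\frac{1}{960} \approx 0.0010417$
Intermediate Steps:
$P = -7$ ($P = \left(-1\right) 7 = -7$)
$\frac{1}{\left(-2 + P \left(-2\right)\right) \left(2 - 4\right) \left(-40\right)} = \frac{1}{\left(-2 - -14\right) \left(2 - 4\right) \left(-40\right)} = \frac{1}{\left(-2 + 14\right) \left(2 - 4\right) \left(-40\right)} = \frac{1}{12 \left(-2\right) \left(-40\right)} = \frac{1}{\left(-24\right) \left(-40\right)} = \frac{1}{960}$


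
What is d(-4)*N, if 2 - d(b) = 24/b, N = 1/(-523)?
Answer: -8/523 ≈ -0.015296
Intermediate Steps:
N = -1/523 ≈ -0.0019120
d(b) = 2 - 24/b
d(-4)*N = (2 - 24/(-4))*(-1/523) = (2 - 24*(-¼))*(-1/523) = (2 + 6)*(-1/523) = 8*(-1/523) = -8/523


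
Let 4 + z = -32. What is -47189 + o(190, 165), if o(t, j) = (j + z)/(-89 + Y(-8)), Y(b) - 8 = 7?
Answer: -3492115/74 ≈ -47191.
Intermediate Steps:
z = -36 (z = -4 - 32 = -36)
Y(b) = 15 (Y(b) = 8 + 7 = 15)
o(t, j) = 18/37 - j/74 (o(t, j) = (j - 36)/(-89 + 15) = (-36 + j)/(-74) = (-36 + j)*(-1/74) = 18/37 - j/74)
-47189 + o(190, 165) = -47189 + (18/37 - 1/74*165) = -47189 + (18/37 - 165/74) = -47189 - 129/74 = -3492115/74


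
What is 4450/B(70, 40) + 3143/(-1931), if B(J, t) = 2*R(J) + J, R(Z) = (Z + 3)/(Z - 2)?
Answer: 284450521/4736743 ≈ 60.052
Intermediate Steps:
R(Z) = (3 + Z)/(-2 + Z)
B(J, t) = J + 2*(3 + J)/(-2 + J) (B(J, t) = 2*((3 + J)/(-2 + J)) + J = 2*(3 + J)/(-2 + J) + J = J + 2*(3 + J)/(-2 + J))
4450/B(70, 40) + 3143/(-1931) = 4450/(((6 + 70²)/(-2 + 70))) + 3143/(-1931) = 4450/(((6 + 4900)/68)) + 3143*(-1/1931) = 4450/(((1/68)*4906)) - 3143/1931 = 4450/(2453/34) - 3143/1931 = 4450*(34/2453) - 3143/1931 = 151300/2453 - 3143/1931 = 284450521/4736743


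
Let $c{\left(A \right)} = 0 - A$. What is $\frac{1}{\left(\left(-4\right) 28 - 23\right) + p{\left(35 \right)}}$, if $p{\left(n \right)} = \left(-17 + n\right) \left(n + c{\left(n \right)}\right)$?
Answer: $- \frac{1}{135} \approx -0.0074074$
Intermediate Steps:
$c{\left(A \right)} = - A$
$p{\left(n \right)} = 0$ ($p{\left(n \right)} = \left(-17 + n\right) \left(n - n\right) = \left(-17 + n\right) 0 = 0$)
$\frac{1}{\left(\left(-4\right) 28 - 23\right) + p{\left(35 \right)}} = \frac{1}{\left(\left(-4\right) 28 - 23\right) + 0} = \frac{1}{\left(-112 - 23\right) + 0} = \frac{1}{-135 + 0} = \frac{1}{-135} = - \frac{1}{135}$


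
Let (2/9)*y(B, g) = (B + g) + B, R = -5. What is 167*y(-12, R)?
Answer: -43587/2 ≈ -21794.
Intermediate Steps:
y(B, g) = 9*B + 9*g/2 (y(B, g) = 9*((B + g) + B)/2 = 9*(g + 2*B)/2 = 9*B + 9*g/2)
167*y(-12, R) = 167*(9*(-12) + (9/2)*(-5)) = 167*(-108 - 45/2) = 167*(-261/2) = -43587/2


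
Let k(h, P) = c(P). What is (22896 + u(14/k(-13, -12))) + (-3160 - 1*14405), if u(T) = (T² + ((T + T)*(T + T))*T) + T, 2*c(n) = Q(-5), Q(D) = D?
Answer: 581787/125 ≈ 4654.3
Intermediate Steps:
c(n) = -5/2 (c(n) = (½)*(-5) = -5/2)
k(h, P) = -5/2
u(T) = T + T² + 4*T³ (u(T) = (T² + ((2*T)*(2*T))*T) + T = (T² + (4*T²)*T) + T = (T² + 4*T³) + T = T + T² + 4*T³)
(22896 + u(14/k(-13, -12))) + (-3160 - 1*14405) = (22896 + (14/(-5/2))*(1 + 14/(-5/2) + 4*(14/(-5/2))²)) + (-3160 - 1*14405) = (22896 + (14*(-⅖))*(1 + 14*(-⅖) + 4*(14*(-⅖))²)) + (-3160 - 14405) = (22896 - 28*(1 - 28/5 + 4*(-28/5)²)/5) - 17565 = (22896 - 28*(1 - 28/5 + 4*(784/25))/5) - 17565 = (22896 - 28*(1 - 28/5 + 3136/25)/5) - 17565 = (22896 - 28/5*3021/25) - 17565 = (22896 - 84588/125) - 17565 = 2777412/125 - 17565 = 581787/125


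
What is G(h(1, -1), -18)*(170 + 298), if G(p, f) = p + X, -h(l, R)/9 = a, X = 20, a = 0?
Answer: 9360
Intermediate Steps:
h(l, R) = 0 (h(l, R) = -9*0 = 0)
G(p, f) = 20 + p (G(p, f) = p + 20 = 20 + p)
G(h(1, -1), -18)*(170 + 298) = (20 + 0)*(170 + 298) = 20*468 = 9360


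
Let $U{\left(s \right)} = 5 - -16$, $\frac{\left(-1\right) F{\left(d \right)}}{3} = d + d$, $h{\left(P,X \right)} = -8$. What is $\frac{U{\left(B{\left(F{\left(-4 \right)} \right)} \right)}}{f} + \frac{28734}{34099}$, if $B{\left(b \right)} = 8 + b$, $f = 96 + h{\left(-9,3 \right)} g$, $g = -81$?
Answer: $\frac{7364725}{8456552} \approx 0.87089$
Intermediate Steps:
$F{\left(d \right)} = - 6 d$ ($F{\left(d \right)} = - 3 \left(d + d\right) = - 3 \cdot 2 d = - 6 d$)
$f = 744$ ($f = 96 - -648 = 96 + 648 = 744$)
$U{\left(s \right)} = 21$ ($U{\left(s \right)} = 5 + 16 = 21$)
$\frac{U{\left(B{\left(F{\left(-4 \right)} \right)} \right)}}{f} + \frac{28734}{34099} = \frac{21}{744} + \frac{28734}{34099} = 21 \cdot \frac{1}{744} + 28734 \cdot \frac{1}{34099} = \frac{7}{248} + \frac{28734}{34099} = \frac{7364725}{8456552}$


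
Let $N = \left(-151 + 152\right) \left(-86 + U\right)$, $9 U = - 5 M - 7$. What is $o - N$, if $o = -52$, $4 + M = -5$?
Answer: $\frac{268}{9} \approx 29.778$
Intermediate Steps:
$M = -9$ ($M = -4 - 5 = -9$)
$U = \frac{38}{9}$ ($U = \frac{\left(-5\right) \left(-9\right) - 7}{9} = \frac{45 - 7}{9} = \frac{1}{9} \cdot 38 = \frac{38}{9} \approx 4.2222$)
$N = - \frac{736}{9}$ ($N = \left(-151 + 152\right) \left(-86 + \frac{38}{9}\right) = 1 \left(- \frac{736}{9}\right) = - \frac{736}{9} \approx -81.778$)
$o - N = -52 - - \frac{736}{9} = -52 + \frac{736}{9} = \frac{268}{9}$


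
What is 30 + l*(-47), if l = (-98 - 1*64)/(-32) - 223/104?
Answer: -22289/208 ≈ -107.16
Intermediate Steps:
l = 607/208 (l = (-98 - 64)*(-1/32) - 223*1/104 = -162*(-1/32) - 223/104 = 81/16 - 223/104 = 607/208 ≈ 2.9183)
30 + l*(-47) = 30 + (607/208)*(-47) = 30 - 28529/208 = -22289/208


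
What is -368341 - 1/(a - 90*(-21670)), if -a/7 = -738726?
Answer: -2623096967263/7121382 ≈ -3.6834e+5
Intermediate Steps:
a = 5171082 (a = -7*(-738726) = 5171082)
-368341 - 1/(a - 90*(-21670)) = -368341 - 1/(5171082 - 90*(-21670)) = -368341 - 1/(5171082 + 1950300) = -368341 - 1/7121382 = -2623096967263/7121382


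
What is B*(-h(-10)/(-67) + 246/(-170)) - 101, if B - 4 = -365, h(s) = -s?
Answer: 2092956/5695 ≈ 367.51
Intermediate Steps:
B = -361 (B = 4 - 365 = -361)
B*(-h(-10)/(-67) + 246/(-170)) - 101 = -361*(-(-1)*(-10)/(-67) + 246/(-170)) - 101 = -361*(-1*10*(-1/67) + 246*(-1/170)) - 101 = -361*(-10*(-1/67) - 123/85) - 101 = -361*(10/67 - 123/85) - 101 = -361*(-7391/5695) - 101 = 2668151/5695 - 101 = 2092956/5695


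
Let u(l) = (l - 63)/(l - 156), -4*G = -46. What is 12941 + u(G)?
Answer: 3740052/289 ≈ 12941.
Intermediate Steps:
G = 23/2 (G = -¼*(-46) = 23/2 ≈ 11.500)
u(l) = (-63 + l)/(-156 + l)
12941 + u(G) = 12941 + (-63 + 23/2)/(-156 + 23/2) = 12941 - 103/2/(-289/2) = 12941 - 2/289*(-103/2) = 12941 + 103/289 = 3740052/289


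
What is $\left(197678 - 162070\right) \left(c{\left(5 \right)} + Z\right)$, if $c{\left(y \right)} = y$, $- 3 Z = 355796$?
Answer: $- \frac{12668649848}{3} \approx -4.2229 \cdot 10^{9}$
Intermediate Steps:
$Z = - \frac{355796}{3}$ ($Z = \left(- \frac{1}{3}\right) 355796 = - \frac{355796}{3} \approx -1.186 \cdot 10^{5}$)
$\left(197678 - 162070\right) \left(c{\left(5 \right)} + Z\right) = \left(197678 - 162070\right) \left(5 - \frac{355796}{3}\right) = 35608 \left(- \frac{355781}{3}\right) = - \frac{12668649848}{3}$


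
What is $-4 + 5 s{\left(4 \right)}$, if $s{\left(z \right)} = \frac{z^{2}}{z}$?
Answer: $16$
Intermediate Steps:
$s{\left(z \right)} = z$
$-4 + 5 s{\left(4 \right)} = -4 + 5 \cdot 4 = -4 + 20 = 16$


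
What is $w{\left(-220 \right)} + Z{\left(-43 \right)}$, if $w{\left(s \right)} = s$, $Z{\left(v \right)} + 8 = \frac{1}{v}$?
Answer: $- \frac{9805}{43} \approx -228.02$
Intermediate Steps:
$Z{\left(v \right)} = -8 + \frac{1}{v}$
$w{\left(-220 \right)} + Z{\left(-43 \right)} = -220 - \left(8 - \frac{1}{-43}\right) = -220 - \frac{345}{43} = - \frac{9805}{43}$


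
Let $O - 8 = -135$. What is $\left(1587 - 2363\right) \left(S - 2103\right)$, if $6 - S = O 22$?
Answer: $-540872$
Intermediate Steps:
$O = -127$ ($O = 8 - 135 = -127$)
$S = 2800$ ($S = 6 - \left(-127\right) 22 = 6 - -2794 = 6 + 2794 = 2800$)
$\left(1587 - 2363\right) \left(S - 2103\right) = \left(1587 - 2363\right) \left(2800 - 2103\right) = \left(-776\right) 697 = -540872$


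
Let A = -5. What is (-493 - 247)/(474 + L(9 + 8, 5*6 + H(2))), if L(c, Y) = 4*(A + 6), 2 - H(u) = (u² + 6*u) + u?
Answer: -370/239 ≈ -1.5481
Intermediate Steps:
H(u) = 2 - u² - 7*u (H(u) = 2 - ((u² + 6*u) + u) = 2 - (u² + 7*u) = 2 + (-u² - 7*u) = 2 - u² - 7*u)
L(c, Y) = 4 (L(c, Y) = 4*(-5 + 6) = 4*1 = 4)
(-493 - 247)/(474 + L(9 + 8, 5*6 + H(2))) = (-493 - 247)/(474 + 4) = -740/478 = -740*1/478 = -370/239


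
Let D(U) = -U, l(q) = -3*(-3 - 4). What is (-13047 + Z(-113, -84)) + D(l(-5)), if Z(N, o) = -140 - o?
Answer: -13124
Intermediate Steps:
l(q) = 21 (l(q) = -3*(-7) = 21)
(-13047 + Z(-113, -84)) + D(l(-5)) = (-13047 + (-140 - 1*(-84))) - 1*21 = (-13047 + (-140 + 84)) - 21 = (-13047 - 56) - 21 = -13103 - 21 = -13124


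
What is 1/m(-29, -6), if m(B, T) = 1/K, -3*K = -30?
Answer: 10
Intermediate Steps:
K = 10 (K = -⅓*(-30) = 10)
m(B, T) = ⅒ (m(B, T) = 1/10 = ⅒)
1/m(-29, -6) = 1/(⅒) = 10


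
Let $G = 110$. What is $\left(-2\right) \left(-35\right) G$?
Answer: $7700$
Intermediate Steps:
$\left(-2\right) \left(-35\right) G = \left(-2\right) \left(-35\right) 110 = 70 \cdot 110 = 7700$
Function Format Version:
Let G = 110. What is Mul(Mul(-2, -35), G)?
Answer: 7700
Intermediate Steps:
Mul(Mul(-2, -35), G) = Mul(Mul(-2, -35), 110) = Mul(70, 110) = 7700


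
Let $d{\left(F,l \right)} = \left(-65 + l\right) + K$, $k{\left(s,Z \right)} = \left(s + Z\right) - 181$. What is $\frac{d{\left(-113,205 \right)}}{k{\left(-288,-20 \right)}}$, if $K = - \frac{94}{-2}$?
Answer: $- \frac{187}{489} \approx -0.38241$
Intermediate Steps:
$K = 47$ ($K = \left(-94\right) \left(- \frac{1}{2}\right) = 47$)
$k{\left(s,Z \right)} = -181 + Z + s$ ($k{\left(s,Z \right)} = \left(Z + s\right) - 181 = -181 + Z + s$)
$d{\left(F,l \right)} = -18 + l$ ($d{\left(F,l \right)} = \left(-65 + l\right) + 47 = -18 + l$)
$\frac{d{\left(-113,205 \right)}}{k{\left(-288,-20 \right)}} = \frac{-18 + 205}{-181 - 20 - 288} = \frac{187}{-489} = 187 \left(- \frac{1}{489}\right) = - \frac{187}{489}$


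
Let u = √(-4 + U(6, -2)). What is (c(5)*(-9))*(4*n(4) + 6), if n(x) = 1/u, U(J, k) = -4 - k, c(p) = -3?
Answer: 162 - 18*I*√6 ≈ 162.0 - 44.091*I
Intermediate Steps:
u = I*√6 (u = √(-4 + (-4 - 1*(-2))) = √(-4 + (-4 + 2)) = √(-4 - 2) = √(-6) = I*√6 ≈ 2.4495*I)
n(x) = -I*√6/6 (n(x) = 1/(I*√6) = -I*√6/6)
(c(5)*(-9))*(4*n(4) + 6) = (-3*(-9))*(4*(-I*√6/6) + 6) = 27*(-2*I*√6/3 + 6) = 27*(6 - 2*I*√6/3) = 162 - 18*I*√6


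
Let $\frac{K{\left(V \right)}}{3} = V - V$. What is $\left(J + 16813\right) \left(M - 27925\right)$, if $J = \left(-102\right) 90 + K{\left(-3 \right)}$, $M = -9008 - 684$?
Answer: $-287130561$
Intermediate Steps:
$M = -9692$
$K{\left(V \right)} = 0$ ($K{\left(V \right)} = 3 \left(V - V\right) = 3 \cdot 0 = 0$)
$J = -9180$ ($J = \left(-102\right) 90 + 0 = -9180 + 0 = -9180$)
$\left(J + 16813\right) \left(M - 27925\right) = \left(-9180 + 16813\right) \left(-9692 - 27925\right) = 7633 \left(-37617\right) = -287130561$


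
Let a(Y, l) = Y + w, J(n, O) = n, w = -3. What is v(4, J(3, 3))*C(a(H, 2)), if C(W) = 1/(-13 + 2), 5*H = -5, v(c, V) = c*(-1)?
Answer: 4/11 ≈ 0.36364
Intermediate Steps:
v(c, V) = -c
H = -1 (H = (1/5)*(-5) = -1)
a(Y, l) = -3 + Y (a(Y, l) = Y - 3 = -3 + Y)
C(W) = -1/11 (C(W) = 1/(-11) = -1/11)
v(4, J(3, 3))*C(a(H, 2)) = -1*4*(-1/11) = -4*(-1/11) = 4/11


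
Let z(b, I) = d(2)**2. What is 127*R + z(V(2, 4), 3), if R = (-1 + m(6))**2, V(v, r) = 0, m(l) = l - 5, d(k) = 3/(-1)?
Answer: 9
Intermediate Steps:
d(k) = -3 (d(k) = 3*(-1) = -3)
m(l) = -5 + l
z(b, I) = 9 (z(b, I) = (-3)**2 = 9)
R = 0 (R = (-1 + (-5 + 6))**2 = (-1 + 1)**2 = 0**2 = 0)
127*R + z(V(2, 4), 3) = 127*0 + 9 = 0 + 9 = 9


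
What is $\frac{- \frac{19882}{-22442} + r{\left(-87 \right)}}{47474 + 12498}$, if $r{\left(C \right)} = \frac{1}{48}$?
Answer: $\frac{1531}{101258304} \approx 1.512 \cdot 10^{-5}$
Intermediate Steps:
$r{\left(C \right)} = \frac{1}{48}$
$\frac{- \frac{19882}{-22442} + r{\left(-87 \right)}}{47474 + 12498} = \frac{- \frac{19882}{-22442} + \frac{1}{48}}{47474 + 12498} = \frac{\left(-19882\right) \left(- \frac{1}{22442}\right) + \frac{1}{48}}{59972} = \left(\frac{9941}{11221} + \frac{1}{48}\right) \frac{1}{59972} = \frac{488389}{538608} \cdot \frac{1}{59972} = \frac{1531}{101258304}$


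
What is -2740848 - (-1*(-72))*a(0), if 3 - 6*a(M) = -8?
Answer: -2740980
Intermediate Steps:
a(M) = 11/6 (a(M) = 1/2 - 1/6*(-8) = 1/2 + 4/3 = 11/6)
-2740848 - (-1*(-72))*a(0) = -2740848 - (-1*(-72))*11/6 = -2740848 - 72*11/6 = -2740848 - 1*132 = -2740848 - 132 = -2740980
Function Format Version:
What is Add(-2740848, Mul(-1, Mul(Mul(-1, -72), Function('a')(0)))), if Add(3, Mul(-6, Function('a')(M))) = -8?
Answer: -2740980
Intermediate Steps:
Function('a')(M) = Rational(11, 6) (Function('a')(M) = Add(Rational(1, 2), Mul(Rational(-1, 6), -8)) = Add(Rational(1, 2), Rational(4, 3)) = Rational(11, 6))
Add(-2740848, Mul(-1, Mul(Mul(-1, -72), Function('a')(0)))) = Add(-2740848, Mul(-1, Mul(Mul(-1, -72), Rational(11, 6)))) = Add(-2740848, Mul(-1, Mul(72, Rational(11, 6)))) = Add(-2740848, Mul(-1, 132)) = Add(-2740848, -132) = -2740980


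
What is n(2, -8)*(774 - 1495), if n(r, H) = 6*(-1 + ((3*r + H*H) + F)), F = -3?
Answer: -285516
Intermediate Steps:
n(r, H) = -24 + 6*H² + 18*r (n(r, H) = 6*(-1 + ((3*r + H*H) - 3)) = 6*(-1 + ((3*r + H²) - 3)) = 6*(-1 + ((H² + 3*r) - 3)) = 6*(-1 + (-3 + H² + 3*r)) = 6*(-4 + H² + 3*r) = -24 + 6*H² + 18*r)
n(2, -8)*(774 - 1495) = (-24 + 6*(-8)² + 18*2)*(774 - 1495) = (-24 + 6*64 + 36)*(-721) = (-24 + 384 + 36)*(-721) = 396*(-721) = -285516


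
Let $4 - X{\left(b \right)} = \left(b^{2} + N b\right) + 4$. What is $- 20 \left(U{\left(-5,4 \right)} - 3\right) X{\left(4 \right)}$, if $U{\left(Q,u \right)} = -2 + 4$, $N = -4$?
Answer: $0$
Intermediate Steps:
$U{\left(Q,u \right)} = 2$
$X{\left(b \right)} = - b^{2} + 4 b$ ($X{\left(b \right)} = 4 - \left(\left(b^{2} - 4 b\right) + 4\right) = 4 - \left(4 + b^{2} - 4 b\right) = - b^{2} + 4 b$)
$- 20 \left(U{\left(-5,4 \right)} - 3\right) X{\left(4 \right)} = - 20 \left(2 - 3\right) 4 \left(4 - 4\right) = \left(-20\right) \left(-1\right) 4 \cdot 0 = 20 \cdot 0 = 0$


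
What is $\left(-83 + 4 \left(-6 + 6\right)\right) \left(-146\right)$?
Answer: $12118$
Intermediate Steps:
$\left(-83 + 4 \left(-6 + 6\right)\right) \left(-146\right) = \left(-83 + 4 \cdot 0\right) \left(-146\right) = \left(-83 + 0\right) \left(-146\right) = \left(-83\right) \left(-146\right) = 12118$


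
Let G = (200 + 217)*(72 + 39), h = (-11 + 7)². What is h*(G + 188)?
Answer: 743600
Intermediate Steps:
h = 16 (h = (-4)² = 16)
G = 46287 (G = 417*111 = 46287)
h*(G + 188) = 16*(46287 + 188) = 16*46475 = 743600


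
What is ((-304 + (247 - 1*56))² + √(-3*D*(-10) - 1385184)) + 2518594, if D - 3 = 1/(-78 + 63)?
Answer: 2531363 + 2*I*√346274 ≈ 2.5314e+6 + 1176.9*I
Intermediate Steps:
D = 44/15 (D = 3 + 1/(-78 + 63) = 3 + 1/(-15) = 3 - 1/15 = 44/15 ≈ 2.9333)
((-304 + (247 - 1*56))² + √(-3*D*(-10) - 1385184)) + 2518594 = ((-304 + (247 - 1*56))² + √(-3*44/15*(-10) - 1385184)) + 2518594 = ((-304 + (247 - 56))² + √(-44/5*(-10) - 1385184)) + 2518594 = ((-304 + 191)² + √(88 - 1385184)) + 2518594 = ((-113)² + √(-1385096)) + 2518594 = (12769 + 2*I*√346274) + 2518594 = 2531363 + 2*I*√346274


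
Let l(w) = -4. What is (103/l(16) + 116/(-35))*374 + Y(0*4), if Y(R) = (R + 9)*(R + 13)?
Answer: -752713/70 ≈ -10753.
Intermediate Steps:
Y(R) = (9 + R)*(13 + R)
(103/l(16) + 116/(-35))*374 + Y(0*4) = (103/(-4) + 116/(-35))*374 + (117 + (0*4)**2 + 22*(0*4)) = (103*(-1/4) + 116*(-1/35))*374 + (117 + 0**2 + 22*0) = (-103/4 - 116/35)*374 + (117 + 0 + 0) = -4069/140*374 + 117 = -760903/70 + 117 = -752713/70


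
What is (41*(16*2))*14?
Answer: 18368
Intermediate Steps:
(41*(16*2))*14 = (41*32)*14 = 1312*14 = 18368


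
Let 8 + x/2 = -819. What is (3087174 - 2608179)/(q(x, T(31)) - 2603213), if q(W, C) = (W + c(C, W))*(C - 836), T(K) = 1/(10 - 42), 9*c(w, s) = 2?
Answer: -34487640/87883423 ≈ -0.39243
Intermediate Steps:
x = -1654 (x = -16 + 2*(-819) = -16 - 1638 = -1654)
c(w, s) = 2/9 (c(w, s) = (⅑)*2 = 2/9)
T(K) = -1/32 (T(K) = 1/(-32) = -1/32)
q(W, C) = (-836 + C)*(2/9 + W) (q(W, C) = (W + 2/9)*(C - 836) = (2/9 + W)*(-836 + C) = (-836 + C)*(2/9 + W))
(3087174 - 2608179)/(q(x, T(31)) - 2603213) = (3087174 - 2608179)/((-1672/9 - 836*(-1654) + (2/9)*(-1/32) - 1/32*(-1654)) - 2603213) = 478995/((-1672/9 + 1382744 - 1/144 + 827/16) - 2603213) = 478995/(99547913/72 - 2603213) = 478995/(-87883423/72) = 478995*(-72/87883423) = -34487640/87883423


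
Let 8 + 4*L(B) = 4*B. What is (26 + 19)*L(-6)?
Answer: -360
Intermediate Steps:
L(B) = -2 + B (L(B) = -2 + (4*B)/4 = -2 + B)
(26 + 19)*L(-6) = (26 + 19)*(-2 - 6) = 45*(-8) = -360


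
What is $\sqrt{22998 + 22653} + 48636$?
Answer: $48636 + \sqrt{45651} \approx 48850.0$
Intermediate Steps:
$\sqrt{22998 + 22653} + 48636 = \sqrt{45651} + 48636 = 48636 + \sqrt{45651}$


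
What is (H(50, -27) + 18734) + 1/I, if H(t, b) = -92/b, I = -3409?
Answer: 1724647163/92043 ≈ 18737.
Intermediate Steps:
(H(50, -27) + 18734) + 1/I = (-92/(-27) + 18734) + 1/(-3409) = (-92*(-1/27) + 18734) - 1/3409 = (92/27 + 18734) - 1/3409 = 505910/27 - 1/3409 = 1724647163/92043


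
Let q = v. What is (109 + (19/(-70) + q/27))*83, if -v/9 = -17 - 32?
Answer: 2179829/210 ≈ 10380.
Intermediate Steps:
v = 441 (v = -9*(-17 - 32) = -9*(-49) = 441)
q = 441
(109 + (19/(-70) + q/27))*83 = (109 + (19/(-70) + 441/27))*83 = (109 + (19*(-1/70) + 441*(1/27)))*83 = (109 + (-19/70 + 49/3))*83 = (109 + 3373/210)*83 = (26263/210)*83 = 2179829/210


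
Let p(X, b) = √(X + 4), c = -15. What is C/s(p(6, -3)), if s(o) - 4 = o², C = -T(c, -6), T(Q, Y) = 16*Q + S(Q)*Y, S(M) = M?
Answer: 75/7 ≈ 10.714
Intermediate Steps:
T(Q, Y) = 16*Q + Q*Y
p(X, b) = √(4 + X)
C = 150 (C = -(-15)*(16 - 6) = -(-15)*10 = -1*(-150) = 150)
s(o) = 4 + o²
C/s(p(6, -3)) = 150/(4 + (√(4 + 6))²) = 150/(4 + (√10)²) = 150/(4 + 10) = 150/14 = 150*(1/14) = 75/7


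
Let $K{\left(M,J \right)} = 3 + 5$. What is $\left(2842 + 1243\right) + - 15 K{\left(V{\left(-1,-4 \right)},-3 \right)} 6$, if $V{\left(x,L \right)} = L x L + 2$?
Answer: $3365$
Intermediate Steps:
$V{\left(x,L \right)} = 2 + x L^{2}$ ($V{\left(x,L \right)} = x L^{2} + 2 = 2 + x L^{2}$)
$K{\left(M,J \right)} = 8$
$\left(2842 + 1243\right) + - 15 K{\left(V{\left(-1,-4 \right)},-3 \right)} 6 = \left(2842 + 1243\right) + \left(-15\right) 8 \cdot 6 = 4085 - 720 = 3365$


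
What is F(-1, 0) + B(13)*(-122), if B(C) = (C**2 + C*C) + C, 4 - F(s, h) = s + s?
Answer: -42816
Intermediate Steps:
F(s, h) = 4 - 2*s (F(s, h) = 4 - (s + s) = 4 - 2*s)
B(C) = C + 2*C**2 (B(C) = (C**2 + C**2) + C = 2*C**2 + C = C + 2*C**2)
F(-1, 0) + B(13)*(-122) = (4 - 2*(-1)) + (13*(1 + 2*13))*(-122) = (4 + 2) + (13*(1 + 26))*(-122) = 6 + (13*27)*(-122) = 6 + 351*(-122) = 6 - 42822 = -42816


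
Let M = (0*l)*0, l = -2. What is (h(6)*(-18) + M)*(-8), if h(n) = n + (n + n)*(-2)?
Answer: -2592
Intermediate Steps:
h(n) = -3*n (h(n) = n + (2*n)*(-2) = n - 4*n = -3*n)
M = 0 (M = (0*(-2))*0 = 0*0 = 0)
(h(6)*(-18) + M)*(-8) = (-3*6*(-18) + 0)*(-8) = (-18*(-18) + 0)*(-8) = (324 + 0)*(-8) = 324*(-8) = -2592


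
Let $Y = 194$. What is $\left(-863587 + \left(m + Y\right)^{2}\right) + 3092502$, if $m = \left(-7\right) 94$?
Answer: $2444211$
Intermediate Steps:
$m = -658$
$\left(-863587 + \left(m + Y\right)^{2}\right) + 3092502 = \left(-863587 + \left(-658 + 194\right)^{2}\right) + 3092502 = \left(-863587 + \left(-464\right)^{2}\right) + 3092502 = \left(-863587 + 215296\right) + 3092502 = -648291 + 3092502 = 2444211$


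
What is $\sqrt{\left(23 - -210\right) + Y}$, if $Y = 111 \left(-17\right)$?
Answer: $i \sqrt{1654} \approx 40.669 i$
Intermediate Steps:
$Y = -1887$
$\sqrt{\left(23 - -210\right) + Y} = \sqrt{\left(23 - -210\right) - 1887} = \sqrt{\left(23 + 210\right) - 1887} = \sqrt{233 - 1887} = \sqrt{-1654} = i \sqrt{1654}$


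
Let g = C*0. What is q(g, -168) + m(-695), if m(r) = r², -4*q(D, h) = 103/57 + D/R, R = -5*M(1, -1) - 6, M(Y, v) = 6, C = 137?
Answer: 110129597/228 ≈ 4.8302e+5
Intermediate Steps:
R = -36 (R = -5*6 - 6 = -30 - 6 = -36)
g = 0 (g = 137*0 = 0)
q(D, h) = -103/228 + D/144 (q(D, h) = -(103/57 + D/(-36))/4 = -(103*(1/57) + D*(-1/36))/4 = -(103/57 - D/36)/4 = -103/228 + D/144)
q(g, -168) + m(-695) = (-103/228 + (1/144)*0) + (-695)² = (-103/228 + 0) + 483025 = -103/228 + 483025 = 110129597/228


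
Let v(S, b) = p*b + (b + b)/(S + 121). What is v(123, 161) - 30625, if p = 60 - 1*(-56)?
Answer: -1457617/122 ≈ -11948.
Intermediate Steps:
p = 116 (p = 60 + 56 = 116)
v(S, b) = 116*b + 2*b/(121 + S) (v(S, b) = 116*b + (b + b)/(S + 121) = 116*b + (2*b)/(121 + S) = 116*b + 2*b/(121 + S))
v(123, 161) - 30625 = 2*161*(7019 + 58*123)/(121 + 123) - 30625 = 2*161*(7019 + 7134)/244 - 30625 = 2*161*(1/244)*14153 - 30625 = 2278633/122 - 30625 = -1457617/122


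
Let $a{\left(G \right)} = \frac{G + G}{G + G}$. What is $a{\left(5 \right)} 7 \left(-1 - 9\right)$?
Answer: $-70$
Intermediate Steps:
$a{\left(G \right)} = 1$ ($a{\left(G \right)} = \frac{2 G}{2 G} = 2 G \frac{1}{2 G} = 1$)
$a{\left(5 \right)} 7 \left(-1 - 9\right) = 1 \cdot 7 \left(-1 - 9\right) = 7 \left(-1 - 9\right) = 7 \left(-10\right) = -70$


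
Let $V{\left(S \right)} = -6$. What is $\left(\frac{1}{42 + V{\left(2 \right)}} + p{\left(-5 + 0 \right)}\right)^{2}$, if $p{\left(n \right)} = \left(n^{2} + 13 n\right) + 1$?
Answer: $\frac{1968409}{1296} \approx 1518.8$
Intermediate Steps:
$p{\left(n \right)} = 1 + n^{2} + 13 n$
$\left(\frac{1}{42 + V{\left(2 \right)}} + p{\left(-5 + 0 \right)}\right)^{2} = \left(\frac{1}{42 - 6} + \left(1 + \left(-5 + 0\right)^{2} + 13 \left(-5 + 0\right)\right)\right)^{2} = \left(\frac{1}{36} + \left(1 + \left(-5\right)^{2} + 13 \left(-5\right)\right)\right)^{2} = \left(\frac{1}{36} + \left(1 + 25 - 65\right)\right)^{2} = \left(\frac{1}{36} - 39\right)^{2} = \left(- \frac{1403}{36}\right)^{2} = \frac{1968409}{1296}$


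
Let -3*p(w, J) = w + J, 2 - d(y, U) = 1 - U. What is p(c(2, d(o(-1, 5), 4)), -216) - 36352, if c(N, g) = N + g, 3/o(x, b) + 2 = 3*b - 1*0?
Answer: -108847/3 ≈ -36282.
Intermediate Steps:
o(x, b) = 3/(-2 + 3*b) (o(x, b) = 3/(-2 + (3*b - 1*0)) = 3/(-2 + (3*b + 0)) = 3/(-2 + 3*b))
d(y, U) = 1 + U (d(y, U) = 2 - (1 - U) = 2 + (-1 + U) = 1 + U)
p(w, J) = -J/3 - w/3 (p(w, J) = -(w + J)/3 = -(J + w)/3 = -J/3 - w/3)
p(c(2, d(o(-1, 5), 4)), -216) - 36352 = (-1/3*(-216) - (2 + (1 + 4))/3) - 36352 = (72 - (2 + 5)/3) - 36352 = (72 - 1/3*7) - 36352 = (72 - 7/3) - 36352 = 209/3 - 36352 = -108847/3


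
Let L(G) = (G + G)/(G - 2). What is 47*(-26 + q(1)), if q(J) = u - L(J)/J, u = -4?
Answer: -1316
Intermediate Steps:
L(G) = 2*G/(-2 + G) (L(G) = (2*G)/(-2 + G) = 2*G/(-2 + G))
q(J) = -4 - 2/(-2 + J) (q(J) = -4 - 2*J/(-2 + J)/J = -4 - 2/(-2 + J))
47*(-26 + q(1)) = 47*(-26 + 2*(3 - 2*1)/(-2 + 1)) = 47*(-26 + 2*(3 - 2)/(-1)) = 47*(-26 + 2*(-1)*1) = 47*(-26 - 2) = 47*(-28) = -1316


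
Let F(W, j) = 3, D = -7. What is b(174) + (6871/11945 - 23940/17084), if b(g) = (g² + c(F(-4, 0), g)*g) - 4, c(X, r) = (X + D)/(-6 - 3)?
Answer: 4644878031208/153051285 ≈ 30349.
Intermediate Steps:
c(X, r) = 7/9 - X/9 (c(X, r) = (X - 7)/(-6 - 3) = (-7 + X)/(-9) = (-7 + X)*(-⅑) = 7/9 - X/9)
b(g) = -4 + g² + 4*g/9 (b(g) = (g² + (7/9 - ⅑*3)*g) - 4 = (g² + (7/9 - ⅓)*g) - 4 = (g² + 4*g/9) - 4 = -4 + g² + 4*g/9)
b(174) + (6871/11945 - 23940/17084) = (-4 + 174² + (4/9)*174) + (6871/11945 - 23940/17084) = (-4 + 30276 + 232/3) + (6871*(1/11945) - 23940*1/17084) = 91048/3 + (6871/11945 - 5985/4271) = 91048/3 - 42144784/51017095 = 4644878031208/153051285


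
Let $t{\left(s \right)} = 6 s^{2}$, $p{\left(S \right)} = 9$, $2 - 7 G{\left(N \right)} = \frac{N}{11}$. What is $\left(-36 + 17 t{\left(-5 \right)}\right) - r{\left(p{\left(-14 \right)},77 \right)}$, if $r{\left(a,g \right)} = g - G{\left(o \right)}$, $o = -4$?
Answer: $\frac{187675}{77} \approx 2437.3$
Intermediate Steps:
$G{\left(N \right)} = \frac{2}{7} - \frac{N}{77}$ ($G{\left(N \right)} = \frac{2}{7} - \frac{N \frac{1}{11}}{7} = \frac{2}{7} - \frac{\frac{1}{11} N}{7} = \frac{2}{7} - \frac{N}{77}$)
$r{\left(a,g \right)} = - \frac{26}{77} + g$ ($r{\left(a,g \right)} = g - \left(\frac{2}{7} - - \frac{4}{77}\right) = g - \left(\frac{2}{7} + \frac{4}{77}\right) = g - \frac{26}{77} = - \frac{26}{77} + g$)
$\left(-36 + 17 t{\left(-5 \right)}\right) - r{\left(p{\left(-14 \right)},77 \right)} = \left(-36 + 17 \cdot 6 \left(-5\right)^{2}\right) - \left(- \frac{26}{77} + 77\right) = \left(-36 + 17 \cdot 6 \cdot 25\right) - \frac{5903}{77} = \left(-36 + 17 \cdot 150\right) - \frac{5903}{77} = \left(-36 + 2550\right) - \frac{5903}{77} = 2514 - \frac{5903}{77} = \frac{187675}{77}$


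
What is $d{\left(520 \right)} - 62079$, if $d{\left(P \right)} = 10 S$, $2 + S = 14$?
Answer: $-61959$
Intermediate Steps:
$S = 12$ ($S = -2 + 14 = 12$)
$d{\left(P \right)} = 120$ ($d{\left(P \right)} = 10 \cdot 12 = 120$)
$d{\left(520 \right)} - 62079 = 120 - 62079 = -61959$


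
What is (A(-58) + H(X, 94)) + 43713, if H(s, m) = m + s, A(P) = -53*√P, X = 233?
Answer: 44040 - 53*I*√58 ≈ 44040.0 - 403.64*I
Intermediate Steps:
(A(-58) + H(X, 94)) + 43713 = (-53*I*√58 + (94 + 233)) + 43713 = (-53*I*√58 + 327) + 43713 = (327 - 53*I*√58) + 43713 = 44040 - 53*I*√58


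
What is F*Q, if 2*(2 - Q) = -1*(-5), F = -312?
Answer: 156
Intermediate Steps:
Q = -½ (Q = 2 - (-1)*(-5)/2 = 2 - ½*5 = 2 - 5/2 = -½ ≈ -0.50000)
F*Q = -312*(-½) = 156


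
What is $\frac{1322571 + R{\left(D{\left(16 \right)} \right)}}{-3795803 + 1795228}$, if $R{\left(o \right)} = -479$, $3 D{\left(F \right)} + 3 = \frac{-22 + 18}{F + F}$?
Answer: $- \frac{1322092}{2000575} \approx -0.66086$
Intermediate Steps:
$D{\left(F \right)} = -1 - \frac{2}{3 F}$ ($D{\left(F \right)} = -1 + \frac{\left(-22 + 18\right) \frac{1}{F + F}}{3} = -1 + \frac{\left(-4\right) \frac{1}{2 F}}{3} = -1 + \frac{\left(-2\right) \frac{1}{F}}{3} = -1 - \frac{2}{3 F}$)
$\frac{1322571 + R{\left(D{\left(16 \right)} \right)}}{-3795803 + 1795228} = \frac{1322571 - 479}{-3795803 + 1795228} = \frac{1322092}{-2000575} = 1322092 \left(- \frac{1}{2000575}\right) = - \frac{1322092}{2000575}$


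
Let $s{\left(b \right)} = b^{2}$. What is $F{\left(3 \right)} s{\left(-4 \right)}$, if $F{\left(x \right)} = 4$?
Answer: $64$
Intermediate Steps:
$F{\left(3 \right)} s{\left(-4 \right)} = 4 \left(-4\right)^{2} = 4 \cdot 16 = 64$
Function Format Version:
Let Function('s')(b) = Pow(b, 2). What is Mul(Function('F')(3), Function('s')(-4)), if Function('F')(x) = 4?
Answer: 64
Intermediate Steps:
Mul(Function('F')(3), Function('s')(-4)) = Mul(4, Pow(-4, 2)) = Mul(4, 16) = 64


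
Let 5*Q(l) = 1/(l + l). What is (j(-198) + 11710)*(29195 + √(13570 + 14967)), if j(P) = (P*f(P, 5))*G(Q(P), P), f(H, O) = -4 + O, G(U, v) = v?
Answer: 1486434230 + 50914*√28537 ≈ 1.4950e+9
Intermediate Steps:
Q(l) = 1/(10*l) (Q(l) = 1/(5*(l + l)) = 1/(5*((2*l))) = (1/(2*l))/5 = 1/(10*l))
j(P) = P² (j(P) = (P*(-4 + 5))*P = (P*1)*P = P*P = P²)
(j(-198) + 11710)*(29195 + √(13570 + 14967)) = ((-198)² + 11710)*(29195 + √(13570 + 14967)) = (39204 + 11710)*(29195 + √28537) = 50914*(29195 + √28537) = 1486434230 + 50914*√28537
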